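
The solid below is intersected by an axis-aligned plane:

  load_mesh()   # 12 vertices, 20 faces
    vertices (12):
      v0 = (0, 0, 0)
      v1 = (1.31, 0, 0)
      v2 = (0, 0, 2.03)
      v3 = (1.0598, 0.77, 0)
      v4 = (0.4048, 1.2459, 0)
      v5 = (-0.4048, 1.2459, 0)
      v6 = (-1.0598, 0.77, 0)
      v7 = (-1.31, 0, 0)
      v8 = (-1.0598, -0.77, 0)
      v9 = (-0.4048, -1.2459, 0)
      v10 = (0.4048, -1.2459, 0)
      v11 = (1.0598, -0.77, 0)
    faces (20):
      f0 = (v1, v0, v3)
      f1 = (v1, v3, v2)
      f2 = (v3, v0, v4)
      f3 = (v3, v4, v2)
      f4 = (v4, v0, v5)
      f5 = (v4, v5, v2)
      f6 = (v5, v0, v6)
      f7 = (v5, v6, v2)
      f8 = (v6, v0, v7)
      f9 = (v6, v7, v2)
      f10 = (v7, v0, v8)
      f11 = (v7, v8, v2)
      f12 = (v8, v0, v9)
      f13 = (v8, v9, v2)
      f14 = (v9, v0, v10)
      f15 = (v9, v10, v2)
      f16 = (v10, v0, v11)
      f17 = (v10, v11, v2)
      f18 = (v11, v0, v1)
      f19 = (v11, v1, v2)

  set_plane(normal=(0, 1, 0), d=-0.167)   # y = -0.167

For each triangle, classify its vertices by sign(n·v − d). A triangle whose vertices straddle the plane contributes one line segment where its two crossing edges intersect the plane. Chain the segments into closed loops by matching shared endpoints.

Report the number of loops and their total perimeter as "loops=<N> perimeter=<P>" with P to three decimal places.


Straddling triangles (10 of 20):
  (v7,v0,v8) [++-] → (-0.229853, -0.167, 0)–(-1.25574, -0.167, 0)  len=1.0259
  (v7,v8,v2) [+-+] → (-1.25574, -0.167, 0)–(-0.229853, -0.167, 1.58973)  len=1.8920
  (v8,v0,v9) [-+-] → (-0.229853, -0.167, 0)–(-0.0542593, -0.167, 0)  len=0.1756
  (v8,v9,v2) [--+] → (-0.0542593, -0.167, 1.7579)–(-0.229853, -0.167, 1.58973)  len=0.2431
  (v9,v0,v10) [-+-] → (-0.0542593, -0.167, 0)–(0.0542593, -0.167, 0)  len=0.1085
  (v9,v10,v2) [--+] → (0.0542593, -0.167, 1.7579)–(-0.0542593, -0.167, 1.7579)  len=0.1085
  (v10,v0,v11) [-+-] → (0.0542593, -0.167, 0)–(0.229853, -0.167, 0)  len=0.1756
  (v10,v11,v2) [--+] → (0.229853, -0.167, 1.58973)–(0.0542593, -0.167, 1.7579)  len=0.2431
  (v11,v0,v1) [-++] → (0.229853, -0.167, 0)–(1.25574, -0.167, 0)  len=1.0259
  (v11,v1,v2) [-++] → (1.25574, -0.167, 0)–(0.229853, -0.167, 1.58973)  len=1.8920

Chained into 1 loop(s):
  loop 1: 10 segments, perimeter = 6.8903
Total perimeter = 6.890

loops=1 perimeter=6.890


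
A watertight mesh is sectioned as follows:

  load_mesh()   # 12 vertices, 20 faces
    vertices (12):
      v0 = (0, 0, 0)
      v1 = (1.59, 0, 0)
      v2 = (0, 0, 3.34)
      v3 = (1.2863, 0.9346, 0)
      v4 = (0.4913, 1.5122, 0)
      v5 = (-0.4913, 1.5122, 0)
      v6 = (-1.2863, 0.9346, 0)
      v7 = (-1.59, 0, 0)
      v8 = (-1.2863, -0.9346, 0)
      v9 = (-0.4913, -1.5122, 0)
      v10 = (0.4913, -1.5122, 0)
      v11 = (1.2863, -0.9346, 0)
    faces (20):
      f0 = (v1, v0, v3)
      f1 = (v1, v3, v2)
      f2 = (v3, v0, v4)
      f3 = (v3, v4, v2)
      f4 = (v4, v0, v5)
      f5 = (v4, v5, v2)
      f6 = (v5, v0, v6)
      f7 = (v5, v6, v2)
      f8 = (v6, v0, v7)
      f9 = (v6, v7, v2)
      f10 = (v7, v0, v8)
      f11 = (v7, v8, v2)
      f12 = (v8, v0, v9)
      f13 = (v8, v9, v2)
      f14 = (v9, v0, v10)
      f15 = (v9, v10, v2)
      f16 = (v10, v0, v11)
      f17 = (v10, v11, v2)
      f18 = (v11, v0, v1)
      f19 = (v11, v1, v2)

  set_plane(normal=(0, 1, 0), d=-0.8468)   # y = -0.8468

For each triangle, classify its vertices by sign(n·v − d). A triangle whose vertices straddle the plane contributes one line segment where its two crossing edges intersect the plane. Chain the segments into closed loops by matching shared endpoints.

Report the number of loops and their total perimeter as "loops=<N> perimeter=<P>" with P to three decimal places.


Straddling triangles (10 of 20):
  (v7,v0,v8) [++-] → (-1.16546, -0.8468, 0)–(-1.31483, -0.8468, 0)  len=0.1494
  (v7,v8,v2) [+-+] → (-1.31483, -0.8468, 0)–(-1.16546, -0.8468, 0.313773)  len=0.3475
  (v8,v0,v9) [-+-] → (-1.16546, -0.8468, 0)–(-0.275118, -0.8468, 0)  len=0.8903
  (v8,v9,v2) [--+] → (-0.275118, -0.8468, 1.46967)–(-1.16546, -0.8468, 0.313773)  len=1.4590
  (v9,v0,v10) [-+-] → (-0.275118, -0.8468, 0)–(0.275118, -0.8468, 0)  len=0.5502
  (v9,v10,v2) [--+] → (0.275118, -0.8468, 1.46967)–(-0.275118, -0.8468, 1.46967)  len=0.5502
  (v10,v0,v11) [-+-] → (0.275118, -0.8468, 0)–(1.16546, -0.8468, 0)  len=0.8903
  (v10,v11,v2) [--+] → (1.16546, -0.8468, 0.313773)–(0.275118, -0.8468, 1.46967)  len=1.4590
  (v11,v0,v1) [-++] → (1.16546, -0.8468, 0)–(1.31483, -0.8468, 0)  len=0.1494
  (v11,v1,v2) [-++] → (1.31483, -0.8468, 0)–(1.16546, -0.8468, 0.313773)  len=0.3475

Chained into 1 loop(s):
  loop 1: 10 segments, perimeter = 6.7930
Total perimeter = 6.793

loops=1 perimeter=6.793


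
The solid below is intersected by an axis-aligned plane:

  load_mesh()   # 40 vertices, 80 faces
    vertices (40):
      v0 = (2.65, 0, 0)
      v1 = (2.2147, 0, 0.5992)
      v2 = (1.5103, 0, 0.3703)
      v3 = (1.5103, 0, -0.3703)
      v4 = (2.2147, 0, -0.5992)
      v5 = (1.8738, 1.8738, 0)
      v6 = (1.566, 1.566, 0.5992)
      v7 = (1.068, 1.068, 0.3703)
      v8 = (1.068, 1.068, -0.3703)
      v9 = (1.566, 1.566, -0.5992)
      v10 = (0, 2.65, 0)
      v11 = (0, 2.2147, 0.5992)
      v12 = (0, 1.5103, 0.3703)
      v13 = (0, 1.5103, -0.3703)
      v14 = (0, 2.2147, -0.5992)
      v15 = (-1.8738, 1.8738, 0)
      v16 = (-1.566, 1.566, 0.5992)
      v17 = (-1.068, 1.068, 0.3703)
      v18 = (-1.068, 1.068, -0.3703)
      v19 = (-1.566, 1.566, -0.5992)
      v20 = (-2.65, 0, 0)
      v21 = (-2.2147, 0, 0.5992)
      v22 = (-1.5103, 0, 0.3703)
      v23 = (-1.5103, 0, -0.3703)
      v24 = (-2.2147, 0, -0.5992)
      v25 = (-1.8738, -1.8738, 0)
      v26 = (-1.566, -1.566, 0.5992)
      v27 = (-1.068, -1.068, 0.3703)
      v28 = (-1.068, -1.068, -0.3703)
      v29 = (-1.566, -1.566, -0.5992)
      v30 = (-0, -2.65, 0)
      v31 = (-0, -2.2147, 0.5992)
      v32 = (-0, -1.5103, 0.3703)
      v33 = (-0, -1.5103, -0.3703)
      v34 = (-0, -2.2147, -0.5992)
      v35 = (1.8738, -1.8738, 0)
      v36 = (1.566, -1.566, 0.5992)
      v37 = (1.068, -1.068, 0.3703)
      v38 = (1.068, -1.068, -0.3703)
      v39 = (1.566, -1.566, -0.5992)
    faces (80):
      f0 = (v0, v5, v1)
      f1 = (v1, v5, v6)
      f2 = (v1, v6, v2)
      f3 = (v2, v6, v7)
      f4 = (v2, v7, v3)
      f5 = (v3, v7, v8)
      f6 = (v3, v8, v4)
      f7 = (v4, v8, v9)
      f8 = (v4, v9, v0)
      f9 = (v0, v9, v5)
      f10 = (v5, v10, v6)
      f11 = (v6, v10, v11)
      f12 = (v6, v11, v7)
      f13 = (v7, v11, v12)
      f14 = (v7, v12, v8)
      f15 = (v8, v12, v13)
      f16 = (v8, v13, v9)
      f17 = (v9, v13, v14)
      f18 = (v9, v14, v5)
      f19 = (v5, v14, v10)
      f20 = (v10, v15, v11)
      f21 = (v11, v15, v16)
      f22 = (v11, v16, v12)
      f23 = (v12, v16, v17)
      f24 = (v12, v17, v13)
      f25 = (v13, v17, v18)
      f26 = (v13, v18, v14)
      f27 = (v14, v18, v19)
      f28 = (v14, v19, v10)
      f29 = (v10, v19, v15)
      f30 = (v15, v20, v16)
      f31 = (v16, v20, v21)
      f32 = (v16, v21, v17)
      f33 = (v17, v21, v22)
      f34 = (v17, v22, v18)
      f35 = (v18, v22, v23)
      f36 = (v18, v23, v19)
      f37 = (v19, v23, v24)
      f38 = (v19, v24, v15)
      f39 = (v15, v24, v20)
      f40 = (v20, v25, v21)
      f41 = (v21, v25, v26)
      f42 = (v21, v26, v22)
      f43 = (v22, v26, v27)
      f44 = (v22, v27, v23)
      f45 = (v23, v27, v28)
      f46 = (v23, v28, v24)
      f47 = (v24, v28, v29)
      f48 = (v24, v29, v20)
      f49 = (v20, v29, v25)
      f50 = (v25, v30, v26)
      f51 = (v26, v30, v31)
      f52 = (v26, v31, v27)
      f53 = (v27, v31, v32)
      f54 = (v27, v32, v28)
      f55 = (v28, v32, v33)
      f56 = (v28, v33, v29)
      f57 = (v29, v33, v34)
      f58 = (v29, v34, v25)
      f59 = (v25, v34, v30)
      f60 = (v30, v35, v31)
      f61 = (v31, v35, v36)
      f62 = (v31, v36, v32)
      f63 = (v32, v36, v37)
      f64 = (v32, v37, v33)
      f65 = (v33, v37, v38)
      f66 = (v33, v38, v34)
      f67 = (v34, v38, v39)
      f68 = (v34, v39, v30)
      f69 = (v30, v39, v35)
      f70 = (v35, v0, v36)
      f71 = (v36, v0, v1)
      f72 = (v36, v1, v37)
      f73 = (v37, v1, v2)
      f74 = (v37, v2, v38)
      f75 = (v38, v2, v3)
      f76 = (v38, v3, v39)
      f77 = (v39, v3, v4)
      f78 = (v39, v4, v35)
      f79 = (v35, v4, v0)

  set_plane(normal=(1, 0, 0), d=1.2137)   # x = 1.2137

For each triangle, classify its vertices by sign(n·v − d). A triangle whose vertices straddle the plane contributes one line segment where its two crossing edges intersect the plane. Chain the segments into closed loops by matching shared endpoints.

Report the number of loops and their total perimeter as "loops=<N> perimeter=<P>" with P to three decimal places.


loops=2 perimeter=8.547

Straddling triangles (24 of 80):
  (v2,v6,v7) [++-] → (1.2137, 1.2137, 0.437269)–(1.2137, 0.716185, 0.3703)  len=0.5020
  (v2,v7,v3) [+-+] → (1.2137, 0.716185, 0.3703)–(1.2137, 0.716185, 0.126336)  len=0.2440
  (v3,v7,v8) [+--] → (1.2137, 0.716185, 0.126336)–(1.2137, 0.716185, -0.3703)  len=0.4966
  (v3,v8,v4) [+-+] → (1.2137, 0.716185, -0.3703)–(1.2137, 0.9323, -0.399384)  len=0.2181
  (v4,v8,v9) [+-+] → (1.2137, 0.9323, -0.399384)–(1.2137, 1.2137, -0.437269)  len=0.2839
  (v5,v10,v6) [+-+] → (1.2137, 2.14724, 0)–(1.2137, 1.80987, 0.464399)  len=0.5740
  (v6,v10,v11) [+--] → (1.2137, 1.80987, 0.464399)–(1.2137, 1.71194, 0.5992)  len=0.1666
  (v6,v11,v7) [+--] → (1.2137, 1.71194, 0.5992)–(1.2137, 1.2137, 0.437269)  len=0.5239
  (v8,v13,v9) [--+] → (1.2137, 1.55347, -0.547705)–(1.2137, 1.2137, -0.437269)  len=0.3573
  (v9,v13,v14) [+--] → (1.2137, 1.55347, -0.547705)–(1.2137, 1.71194, -0.5992)  len=0.1666
  (v9,v14,v5) [+-+] → (1.2137, 1.71194, -0.5992)–(1.2137, 1.99389, -0.211085)  len=0.4797
  (v5,v14,v10) [+--] → (1.2137, 1.99389, -0.211085)–(1.2137, 2.14724, 0)  len=0.2609
  (v30,v35,v31) [-+-] → (1.2137, -2.14724, 0)–(1.2137, -1.99389, 0.211085)  len=0.2609
  (v31,v35,v36) [-++] → (1.2137, -1.99389, 0.211085)–(1.2137, -1.71194, 0.5992)  len=0.4797
  (v31,v36,v32) [-+-] → (1.2137, -1.71194, 0.5992)–(1.2137, -1.55347, 0.547705)  len=0.1666
  (v32,v36,v37) [-+-] → (1.2137, -1.55347, 0.547705)–(1.2137, -1.2137, 0.437269)  len=0.3573
  (v34,v38,v39) [--+] → (1.2137, -1.2137, -0.437269)–(1.2137, -1.71194, -0.5992)  len=0.5239
  (v34,v39,v30) [-+-] → (1.2137, -1.71194, -0.5992)–(1.2137, -1.80987, -0.464399)  len=0.1666
  (v30,v39,v35) [-++] → (1.2137, -1.80987, -0.464399)–(1.2137, -2.14724, 0)  len=0.5740
  (v36,v1,v37) [++-] → (1.2137, -0.9323, 0.399384)–(1.2137, -1.2137, 0.437269)  len=0.2839
  (v37,v1,v2) [-++] → (1.2137, -0.9323, 0.399384)–(1.2137, -0.716185, 0.3703)  len=0.2181
  (v37,v2,v38) [-+-] → (1.2137, -0.716185, 0.3703)–(1.2137, -0.716185, -0.126336)  len=0.4966
  (v38,v2,v3) [-++] → (1.2137, -0.716185, -0.126336)–(1.2137, -0.716185, -0.3703)  len=0.2440
  (v38,v3,v39) [-++] → (1.2137, -0.716185, -0.3703)–(1.2137, -1.2137, -0.437269)  len=0.5020

Chained into 2 loop(s):
  loop 1: 12 segments, perimeter = 4.2736
  loop 2: 12 segments, perimeter = 4.2736
Total perimeter = 8.547


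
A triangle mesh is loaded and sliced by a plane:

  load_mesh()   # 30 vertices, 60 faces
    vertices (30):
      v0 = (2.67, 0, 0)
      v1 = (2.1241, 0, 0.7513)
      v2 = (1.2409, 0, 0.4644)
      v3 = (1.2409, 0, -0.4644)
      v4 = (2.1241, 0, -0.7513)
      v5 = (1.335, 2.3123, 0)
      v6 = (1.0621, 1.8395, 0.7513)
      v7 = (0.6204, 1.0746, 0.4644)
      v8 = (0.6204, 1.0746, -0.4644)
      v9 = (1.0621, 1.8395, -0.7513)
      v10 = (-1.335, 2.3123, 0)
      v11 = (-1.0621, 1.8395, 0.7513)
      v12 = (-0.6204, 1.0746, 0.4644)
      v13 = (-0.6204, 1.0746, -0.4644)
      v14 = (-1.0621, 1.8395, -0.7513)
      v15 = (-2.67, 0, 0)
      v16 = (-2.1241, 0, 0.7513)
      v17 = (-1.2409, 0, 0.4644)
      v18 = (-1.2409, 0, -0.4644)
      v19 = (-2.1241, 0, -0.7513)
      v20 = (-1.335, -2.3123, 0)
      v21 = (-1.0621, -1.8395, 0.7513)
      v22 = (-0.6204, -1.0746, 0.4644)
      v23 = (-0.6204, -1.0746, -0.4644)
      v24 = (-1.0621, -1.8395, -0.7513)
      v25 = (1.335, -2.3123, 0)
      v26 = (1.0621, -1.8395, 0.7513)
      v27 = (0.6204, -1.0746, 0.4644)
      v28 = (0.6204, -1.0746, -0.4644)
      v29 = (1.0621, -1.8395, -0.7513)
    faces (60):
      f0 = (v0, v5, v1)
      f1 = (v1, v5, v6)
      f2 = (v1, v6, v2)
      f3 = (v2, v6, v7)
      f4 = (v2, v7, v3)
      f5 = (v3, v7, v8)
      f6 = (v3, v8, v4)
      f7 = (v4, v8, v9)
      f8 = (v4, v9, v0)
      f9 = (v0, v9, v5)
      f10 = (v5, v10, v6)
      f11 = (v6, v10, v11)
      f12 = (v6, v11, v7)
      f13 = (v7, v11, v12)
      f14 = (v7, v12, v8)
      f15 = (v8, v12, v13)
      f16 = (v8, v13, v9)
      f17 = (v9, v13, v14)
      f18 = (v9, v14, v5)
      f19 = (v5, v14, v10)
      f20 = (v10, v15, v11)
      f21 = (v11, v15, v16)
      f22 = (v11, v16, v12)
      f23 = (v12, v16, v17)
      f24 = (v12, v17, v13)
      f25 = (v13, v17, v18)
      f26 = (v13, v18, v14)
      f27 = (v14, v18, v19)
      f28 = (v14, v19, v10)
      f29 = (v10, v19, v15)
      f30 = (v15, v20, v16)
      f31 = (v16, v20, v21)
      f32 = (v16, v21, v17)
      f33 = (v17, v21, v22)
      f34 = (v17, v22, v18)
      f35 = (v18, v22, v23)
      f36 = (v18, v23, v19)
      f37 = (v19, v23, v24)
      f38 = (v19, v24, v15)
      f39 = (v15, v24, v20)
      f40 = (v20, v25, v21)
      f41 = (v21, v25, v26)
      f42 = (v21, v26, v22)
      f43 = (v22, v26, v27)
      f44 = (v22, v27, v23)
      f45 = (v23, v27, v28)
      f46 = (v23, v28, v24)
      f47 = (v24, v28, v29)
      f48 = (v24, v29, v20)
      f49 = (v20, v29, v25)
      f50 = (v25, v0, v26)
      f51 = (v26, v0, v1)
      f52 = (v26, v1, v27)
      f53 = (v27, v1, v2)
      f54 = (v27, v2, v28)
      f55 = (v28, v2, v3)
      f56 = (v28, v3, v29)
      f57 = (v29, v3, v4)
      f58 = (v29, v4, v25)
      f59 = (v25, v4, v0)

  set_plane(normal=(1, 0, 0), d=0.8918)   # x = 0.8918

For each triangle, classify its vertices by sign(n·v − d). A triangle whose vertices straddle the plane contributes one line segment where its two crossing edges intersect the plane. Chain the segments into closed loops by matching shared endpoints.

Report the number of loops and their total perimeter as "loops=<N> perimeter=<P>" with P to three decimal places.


loops=2 perimeter=10.494

Straddling triangles (24 of 60):
  (v2,v6,v7) [++-] → (0.8918, 1.54459, 0.640684)–(0.8918, 0.604582, 0.4644)  len=0.9564
  (v2,v7,v3) [+-+] → (0.8918, 0.604582, 0.4644)–(0.8918, 0.604582, 0.0581529)  len=0.4062
  (v3,v7,v8) [+--] → (0.8918, 0.604582, 0.0581529)–(0.8918, 0.604582, -0.4644)  len=0.5226
  (v3,v8,v4) [+-+] → (0.8918, 0.604582, -0.4644)–(0.8918, 0.880647, -0.516182)  len=0.2809
  (v4,v8,v9) [+-+] → (0.8918, 0.880647, -0.516182)–(0.8918, 1.54459, -0.640684)  len=0.6755
  (v5,v10,v6) [+-+] → (0.8918, 2.3123, 0)–(0.8918, 1.87309, 0.697925)  len=0.8246
  (v6,v10,v11) [+--] → (0.8918, 1.87309, 0.697925)–(0.8918, 1.8395, 0.7513)  len=0.0631
  (v6,v11,v7) [+--] → (0.8918, 1.8395, 0.7513)–(0.8918, 1.54459, 0.640684)  len=0.3150
  (v8,v13,v9) [--+] → (0.8918, 1.76208, -0.72226)–(0.8918, 1.54459, -0.640684)  len=0.2323
  (v9,v13,v14) [+--] → (0.8918, 1.76208, -0.72226)–(0.8918, 1.8395, -0.7513)  len=0.0827
  (v9,v14,v5) [+-+] → (0.8918, 1.8395, -0.7513)–(0.8918, 2.22488, -0.138908)  len=0.7236
  (v5,v14,v10) [+--] → (0.8918, 2.22488, -0.138908)–(0.8918, 2.3123, 0)  len=0.1641
  (v20,v25,v21) [-+-] → (0.8918, -2.3123, 0)–(0.8918, -2.22488, 0.138908)  len=0.1641
  (v21,v25,v26) [-++] → (0.8918, -2.22488, 0.138908)–(0.8918, -1.8395, 0.7513)  len=0.7236
  (v21,v26,v22) [-+-] → (0.8918, -1.8395, 0.7513)–(0.8918, -1.76208, 0.72226)  len=0.0827
  (v22,v26,v27) [-+-] → (0.8918, -1.76208, 0.72226)–(0.8918, -1.54459, 0.640684)  len=0.2323
  (v24,v28,v29) [--+] → (0.8918, -1.54459, -0.640684)–(0.8918, -1.8395, -0.7513)  len=0.3150
  (v24,v29,v20) [-+-] → (0.8918, -1.8395, -0.7513)–(0.8918, -1.87309, -0.697925)  len=0.0631
  (v20,v29,v25) [-++] → (0.8918, -1.87309, -0.697925)–(0.8918, -2.3123, 0)  len=0.8246
  (v26,v1,v27) [++-] → (0.8918, -0.880647, 0.516182)–(0.8918, -1.54459, 0.640684)  len=0.6755
  (v27,v1,v2) [-++] → (0.8918, -0.880647, 0.516182)–(0.8918, -0.604582, 0.4644)  len=0.2809
  (v27,v2,v28) [-+-] → (0.8918, -0.604582, 0.4644)–(0.8918, -0.604582, -0.0581529)  len=0.5226
  (v28,v2,v3) [-++] → (0.8918, -0.604582, -0.0581529)–(0.8918, -0.604582, -0.4644)  len=0.4062
  (v28,v3,v29) [-++] → (0.8918, -0.604582, -0.4644)–(0.8918, -1.54459, -0.640684)  len=0.9564

Chained into 2 loop(s):
  loop 1: 12 segments, perimeter = 5.2469
  loop 2: 12 segments, perimeter = 5.2469
Total perimeter = 10.494


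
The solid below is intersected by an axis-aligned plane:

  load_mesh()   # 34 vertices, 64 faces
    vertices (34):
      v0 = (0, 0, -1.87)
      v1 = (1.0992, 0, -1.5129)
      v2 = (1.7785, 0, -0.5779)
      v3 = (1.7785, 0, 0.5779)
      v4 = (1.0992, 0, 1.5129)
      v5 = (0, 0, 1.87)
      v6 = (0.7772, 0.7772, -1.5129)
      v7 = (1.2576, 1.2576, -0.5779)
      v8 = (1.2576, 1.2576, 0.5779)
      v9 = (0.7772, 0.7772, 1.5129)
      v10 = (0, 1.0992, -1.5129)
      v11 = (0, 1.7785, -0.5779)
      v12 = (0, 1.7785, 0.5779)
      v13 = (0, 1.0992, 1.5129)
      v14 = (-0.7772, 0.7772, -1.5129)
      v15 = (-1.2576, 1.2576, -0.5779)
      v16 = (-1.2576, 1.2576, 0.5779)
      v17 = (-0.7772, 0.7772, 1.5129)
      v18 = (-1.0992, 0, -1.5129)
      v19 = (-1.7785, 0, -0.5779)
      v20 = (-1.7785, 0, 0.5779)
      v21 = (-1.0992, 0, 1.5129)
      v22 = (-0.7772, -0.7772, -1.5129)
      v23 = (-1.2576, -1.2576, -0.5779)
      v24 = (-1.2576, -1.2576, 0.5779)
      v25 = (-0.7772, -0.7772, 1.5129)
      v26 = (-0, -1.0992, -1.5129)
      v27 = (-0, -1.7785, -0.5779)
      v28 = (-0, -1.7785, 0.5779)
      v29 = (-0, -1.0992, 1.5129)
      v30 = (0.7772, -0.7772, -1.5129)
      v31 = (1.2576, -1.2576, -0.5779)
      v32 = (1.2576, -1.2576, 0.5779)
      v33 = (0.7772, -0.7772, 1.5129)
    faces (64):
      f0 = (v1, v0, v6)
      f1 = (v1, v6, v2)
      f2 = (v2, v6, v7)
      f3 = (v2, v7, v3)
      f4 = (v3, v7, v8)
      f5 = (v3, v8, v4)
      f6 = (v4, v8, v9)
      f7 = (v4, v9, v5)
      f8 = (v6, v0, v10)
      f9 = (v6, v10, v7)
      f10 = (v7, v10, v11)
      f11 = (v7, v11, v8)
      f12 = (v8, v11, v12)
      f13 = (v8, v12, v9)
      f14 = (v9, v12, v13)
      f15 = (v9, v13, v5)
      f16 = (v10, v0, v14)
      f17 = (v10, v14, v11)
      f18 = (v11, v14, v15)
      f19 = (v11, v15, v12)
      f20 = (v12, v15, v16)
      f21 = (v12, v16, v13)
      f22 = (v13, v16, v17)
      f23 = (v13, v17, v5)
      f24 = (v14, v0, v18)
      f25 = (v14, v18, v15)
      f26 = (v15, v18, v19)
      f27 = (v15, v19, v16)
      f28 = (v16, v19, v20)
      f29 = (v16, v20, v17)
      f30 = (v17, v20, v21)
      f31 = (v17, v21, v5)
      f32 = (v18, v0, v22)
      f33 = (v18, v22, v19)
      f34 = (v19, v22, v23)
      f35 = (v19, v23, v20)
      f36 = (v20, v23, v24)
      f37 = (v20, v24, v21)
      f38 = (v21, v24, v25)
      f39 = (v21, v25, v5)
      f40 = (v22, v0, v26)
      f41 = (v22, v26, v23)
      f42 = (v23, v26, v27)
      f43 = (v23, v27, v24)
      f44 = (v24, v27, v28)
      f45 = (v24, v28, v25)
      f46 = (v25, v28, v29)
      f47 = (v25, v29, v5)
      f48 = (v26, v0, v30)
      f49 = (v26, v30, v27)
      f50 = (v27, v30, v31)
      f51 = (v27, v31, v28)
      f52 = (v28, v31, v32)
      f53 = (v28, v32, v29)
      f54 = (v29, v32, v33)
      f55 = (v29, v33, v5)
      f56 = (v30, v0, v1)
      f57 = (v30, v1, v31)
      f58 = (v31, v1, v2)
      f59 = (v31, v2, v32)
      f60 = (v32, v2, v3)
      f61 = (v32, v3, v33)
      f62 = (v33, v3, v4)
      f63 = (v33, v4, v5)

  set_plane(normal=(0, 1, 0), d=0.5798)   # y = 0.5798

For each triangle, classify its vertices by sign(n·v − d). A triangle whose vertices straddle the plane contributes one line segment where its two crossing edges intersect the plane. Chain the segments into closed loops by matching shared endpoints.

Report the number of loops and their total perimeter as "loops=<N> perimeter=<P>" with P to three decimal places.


Straddling triangles (20 of 64):
  (v1,v0,v6) [--+] → (0.5798, 0.5798, -1.6036)–(0.858984, 0.5798, -1.5129)  len=0.2935
  (v1,v6,v2) [-+-] → (0.858984, 0.5798, -1.5129)–(1.03152, 0.5798, -1.27542)  len=0.2935
  (v2,v6,v7) [-++] → (1.03152, 0.5798, -1.27542)–(1.53835, 0.5798, -0.5779)  len=0.8622
  (v2,v7,v3) [-+-] → (1.53835, 0.5798, -0.5779)–(1.53835, 0.5798, 0.0450336)  len=0.6229
  (v3,v7,v8) [-++] → (1.53835, 0.5798, 0.0450336)–(1.53835, 0.5798, 0.5779)  len=0.5329
  (v3,v8,v4) [-+-] → (1.53835, 0.5798, 0.5779)–(1.17223, 0.5798, 1.08183)  len=0.6229
  (v4,v8,v9) [-++] → (1.17223, 0.5798, 1.08183)–(0.858984, 0.5798, 1.5129)  len=0.5329
  (v4,v9,v5) [-+-] → (0.858984, 0.5798, 1.5129)–(0.5798, 0.5798, 1.6036)  len=0.2935
  (v6,v0,v10) [+-+] → (0.5798, 0.5798, -1.6036)–(0, 0.5798, -1.68164)  len=0.5850
  (v9,v13,v5) [++-] → (0, 0.5798, 1.68164)–(0.5798, 0.5798, 1.6036)  len=0.5850
  (v10,v0,v14) [+-+] → (0, 0.5798, -1.68164)–(-0.5798, 0.5798, -1.6036)  len=0.5850
  (v13,v17,v5) [++-] → (-0.5798, 0.5798, 1.6036)–(0, 0.5798, 1.68164)  len=0.5850
  (v14,v0,v18) [+--] → (-0.5798, 0.5798, -1.6036)–(-0.858984, 0.5798, -1.5129)  len=0.2935
  (v14,v18,v15) [+-+] → (-0.858984, 0.5798, -1.5129)–(-1.17223, 0.5798, -1.08183)  len=0.5329
  (v15,v18,v19) [+--] → (-1.17223, 0.5798, -1.08183)–(-1.53835, 0.5798, -0.5779)  len=0.6229
  (v15,v19,v16) [+-+] → (-1.53835, 0.5798, -0.5779)–(-1.53835, 0.5798, -0.0450336)  len=0.5329
  (v16,v19,v20) [+--] → (-1.53835, 0.5798, -0.0450336)–(-1.53835, 0.5798, 0.5779)  len=0.6229
  (v16,v20,v17) [+-+] → (-1.53835, 0.5798, 0.5779)–(-1.03152, 0.5798, 1.27542)  len=0.8622
  (v17,v20,v21) [+--] → (-1.03152, 0.5798, 1.27542)–(-0.858984, 0.5798, 1.5129)  len=0.2935
  (v17,v21,v5) [+--] → (-0.858984, 0.5798, 1.5129)–(-0.5798, 0.5798, 1.6036)  len=0.2935

Chained into 1 loop(s):
  loop 1: 20 segments, perimeter = 10.4489
Total perimeter = 10.449

loops=1 perimeter=10.449


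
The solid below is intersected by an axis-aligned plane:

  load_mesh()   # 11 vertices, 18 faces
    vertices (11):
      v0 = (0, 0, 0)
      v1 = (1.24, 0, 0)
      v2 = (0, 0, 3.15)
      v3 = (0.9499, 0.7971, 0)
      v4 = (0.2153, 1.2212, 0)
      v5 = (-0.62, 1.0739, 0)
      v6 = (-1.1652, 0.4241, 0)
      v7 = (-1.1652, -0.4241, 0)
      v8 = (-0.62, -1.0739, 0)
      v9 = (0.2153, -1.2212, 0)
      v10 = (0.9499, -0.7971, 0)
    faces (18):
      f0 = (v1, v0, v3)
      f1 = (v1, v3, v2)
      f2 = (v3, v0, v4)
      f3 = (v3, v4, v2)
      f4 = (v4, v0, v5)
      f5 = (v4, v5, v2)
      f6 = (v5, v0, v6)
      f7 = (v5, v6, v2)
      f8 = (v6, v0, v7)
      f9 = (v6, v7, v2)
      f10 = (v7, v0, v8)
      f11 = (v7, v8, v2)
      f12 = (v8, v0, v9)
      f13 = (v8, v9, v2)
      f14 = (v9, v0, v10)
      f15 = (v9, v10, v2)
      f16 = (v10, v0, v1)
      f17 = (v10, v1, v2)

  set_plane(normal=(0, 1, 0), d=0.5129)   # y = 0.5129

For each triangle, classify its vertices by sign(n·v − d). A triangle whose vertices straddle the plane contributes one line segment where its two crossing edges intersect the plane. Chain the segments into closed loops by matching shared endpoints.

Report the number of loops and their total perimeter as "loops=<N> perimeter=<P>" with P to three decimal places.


loops=1 perimeter=6.481

Straddling triangles (8 of 18):
  (v1,v0,v3) [--+] → (0.61122, 0.5129, 0)–(1.05333, 0.5129, 0)  len=0.4421
  (v1,v3,v2) [-+-] → (1.05333, 0.5129, 0)–(0.61122, 0.5129, 1.12311)  len=1.2070
  (v3,v0,v4) [+-+] → (0.61122, 0.5129, 0)–(0.0904253, 0.5129, 0)  len=0.5208
  (v3,v4,v2) [++-] → (0.0904253, 0.5129, 1.82701)–(0.61122, 0.5129, 1.12311)  len=0.8756
  (v4,v0,v5) [+-+] → (0.0904253, 0.5129, 0)–(-0.296115, 0.5129, 0)  len=0.3865
  (v4,v5,v2) [++-] → (-0.296115, 0.5129, 1.64554)–(0.0904253, 0.5129, 1.82701)  len=0.4270
  (v5,v0,v6) [+--] → (-0.296115, 0.5129, 0)–(-1.09069, 0.5129, 0)  len=0.7946
  (v5,v6,v2) [+--] → (-1.09069, 0.5129, 0)–(-0.296115, 0.5129, 1.64554)  len=1.8273

Chained into 1 loop(s):
  loop 1: 8 segments, perimeter = 6.4810
Total perimeter = 6.481


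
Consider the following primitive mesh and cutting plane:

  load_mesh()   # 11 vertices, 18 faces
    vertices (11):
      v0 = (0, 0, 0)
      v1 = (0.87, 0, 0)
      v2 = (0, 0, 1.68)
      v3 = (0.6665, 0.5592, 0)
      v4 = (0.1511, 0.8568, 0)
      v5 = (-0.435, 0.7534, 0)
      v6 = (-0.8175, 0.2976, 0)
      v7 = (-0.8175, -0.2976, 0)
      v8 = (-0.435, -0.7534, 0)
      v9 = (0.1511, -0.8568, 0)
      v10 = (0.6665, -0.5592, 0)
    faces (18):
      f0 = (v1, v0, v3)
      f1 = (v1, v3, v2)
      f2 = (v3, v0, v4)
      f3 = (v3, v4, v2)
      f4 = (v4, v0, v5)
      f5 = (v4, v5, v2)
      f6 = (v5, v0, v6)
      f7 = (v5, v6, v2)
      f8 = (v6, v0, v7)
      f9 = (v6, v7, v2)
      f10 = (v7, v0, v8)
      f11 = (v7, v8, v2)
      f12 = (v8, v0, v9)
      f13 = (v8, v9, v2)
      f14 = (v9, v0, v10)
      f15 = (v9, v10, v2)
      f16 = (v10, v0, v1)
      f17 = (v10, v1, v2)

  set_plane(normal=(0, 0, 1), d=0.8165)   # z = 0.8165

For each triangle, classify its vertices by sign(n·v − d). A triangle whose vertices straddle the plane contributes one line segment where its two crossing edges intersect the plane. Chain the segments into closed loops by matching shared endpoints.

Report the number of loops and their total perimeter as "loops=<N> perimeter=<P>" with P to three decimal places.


loops=1 perimeter=2.753

Straddling triangles (9 of 18):
  (v1,v3,v2) [--+] → (0.342573, 0.287422, 0.8165)–(0.44717, 0, 0.8165)  len=0.3059
  (v3,v4,v2) [--+] → (0.0776636, 0.440385, 0.8165)–(0.342573, 0.287422, 0.8165)  len=0.3059
  (v4,v5,v2) [--+] → (-0.223585, 0.387239, 0.8165)–(0.0776636, 0.440385, 0.8165)  len=0.3059
  (v5,v6,v2) [--+] → (-0.420185, 0.152963, 0.8165)–(-0.223585, 0.387239, 0.8165)  len=0.3058
  (v6,v7,v2) [--+] → (-0.420185, -0.152963, 0.8165)–(-0.420185, 0.152963, 0.8165)  len=0.3059
  (v7,v8,v2) [--+] → (-0.223585, -0.387239, 0.8165)–(-0.420185, -0.152963, 0.8165)  len=0.3058
  (v8,v9,v2) [--+] → (0.0776636, -0.440385, 0.8165)–(-0.223585, -0.387239, 0.8165)  len=0.3059
  (v9,v10,v2) [--+] → (0.342573, -0.287422, 0.8165)–(0.0776636, -0.440385, 0.8165)  len=0.3059
  (v10,v1,v2) [--+] → (0.44717, 0, 0.8165)–(0.342573, -0.287422, 0.8165)  len=0.3059

Chained into 1 loop(s):
  loop 1: 9 segments, perimeter = 2.7529
Total perimeter = 2.753


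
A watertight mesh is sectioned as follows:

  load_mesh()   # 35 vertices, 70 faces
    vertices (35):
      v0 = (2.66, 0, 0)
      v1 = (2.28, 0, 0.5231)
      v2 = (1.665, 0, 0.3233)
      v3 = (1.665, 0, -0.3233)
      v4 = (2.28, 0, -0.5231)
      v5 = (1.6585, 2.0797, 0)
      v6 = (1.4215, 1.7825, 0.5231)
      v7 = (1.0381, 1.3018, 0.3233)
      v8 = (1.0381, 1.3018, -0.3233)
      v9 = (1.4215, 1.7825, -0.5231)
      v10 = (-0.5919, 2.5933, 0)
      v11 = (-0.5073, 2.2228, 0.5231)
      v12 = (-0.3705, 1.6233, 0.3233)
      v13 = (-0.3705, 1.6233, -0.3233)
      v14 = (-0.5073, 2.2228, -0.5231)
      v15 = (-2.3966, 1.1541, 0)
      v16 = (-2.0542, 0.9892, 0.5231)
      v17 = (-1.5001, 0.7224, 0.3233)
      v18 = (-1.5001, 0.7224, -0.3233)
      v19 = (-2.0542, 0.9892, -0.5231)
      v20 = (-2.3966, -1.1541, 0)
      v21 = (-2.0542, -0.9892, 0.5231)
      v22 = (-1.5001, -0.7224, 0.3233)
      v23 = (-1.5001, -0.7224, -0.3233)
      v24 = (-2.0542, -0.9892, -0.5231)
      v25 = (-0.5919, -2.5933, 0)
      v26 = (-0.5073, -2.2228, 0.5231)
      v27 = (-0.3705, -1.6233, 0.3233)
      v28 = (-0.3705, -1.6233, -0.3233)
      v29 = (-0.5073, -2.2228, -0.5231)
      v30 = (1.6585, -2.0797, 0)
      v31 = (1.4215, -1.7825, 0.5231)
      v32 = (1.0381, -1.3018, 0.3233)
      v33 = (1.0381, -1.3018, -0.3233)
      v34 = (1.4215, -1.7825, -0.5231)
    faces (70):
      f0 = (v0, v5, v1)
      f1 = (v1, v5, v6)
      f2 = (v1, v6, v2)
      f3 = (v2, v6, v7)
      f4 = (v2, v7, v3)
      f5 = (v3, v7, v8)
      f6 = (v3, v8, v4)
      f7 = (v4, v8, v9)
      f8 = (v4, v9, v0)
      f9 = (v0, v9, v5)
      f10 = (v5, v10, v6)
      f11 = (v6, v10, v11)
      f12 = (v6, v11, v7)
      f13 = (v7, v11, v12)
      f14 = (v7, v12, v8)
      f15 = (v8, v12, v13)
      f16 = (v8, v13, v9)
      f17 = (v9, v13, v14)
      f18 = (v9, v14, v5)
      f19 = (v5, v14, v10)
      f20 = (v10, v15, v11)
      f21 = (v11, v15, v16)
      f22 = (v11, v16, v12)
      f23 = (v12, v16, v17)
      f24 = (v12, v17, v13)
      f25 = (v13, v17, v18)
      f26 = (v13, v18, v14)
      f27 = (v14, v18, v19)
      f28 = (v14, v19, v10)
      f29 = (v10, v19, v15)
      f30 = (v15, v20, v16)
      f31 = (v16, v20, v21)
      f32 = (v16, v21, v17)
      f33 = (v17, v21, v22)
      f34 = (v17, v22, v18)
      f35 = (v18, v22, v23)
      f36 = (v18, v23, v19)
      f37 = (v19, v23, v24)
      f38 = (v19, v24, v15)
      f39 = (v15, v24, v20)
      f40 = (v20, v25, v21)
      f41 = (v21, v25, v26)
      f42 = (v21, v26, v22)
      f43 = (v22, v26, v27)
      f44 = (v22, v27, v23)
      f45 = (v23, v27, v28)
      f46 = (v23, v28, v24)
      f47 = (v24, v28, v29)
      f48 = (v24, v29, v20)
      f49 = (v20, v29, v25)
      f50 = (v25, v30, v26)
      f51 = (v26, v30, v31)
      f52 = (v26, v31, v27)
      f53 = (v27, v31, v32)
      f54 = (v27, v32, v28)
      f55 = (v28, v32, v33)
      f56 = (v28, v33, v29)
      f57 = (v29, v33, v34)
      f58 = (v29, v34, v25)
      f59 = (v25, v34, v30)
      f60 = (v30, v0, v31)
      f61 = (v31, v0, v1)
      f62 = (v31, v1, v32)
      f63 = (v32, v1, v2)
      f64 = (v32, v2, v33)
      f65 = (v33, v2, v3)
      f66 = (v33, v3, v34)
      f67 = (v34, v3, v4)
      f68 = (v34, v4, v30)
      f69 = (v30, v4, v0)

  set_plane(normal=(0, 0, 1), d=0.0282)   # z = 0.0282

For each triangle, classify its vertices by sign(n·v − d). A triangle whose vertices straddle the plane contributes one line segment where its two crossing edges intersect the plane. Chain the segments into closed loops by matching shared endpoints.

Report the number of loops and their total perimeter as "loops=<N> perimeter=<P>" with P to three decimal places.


Straddling triangles (28 of 70):
  (v0,v5,v1) [--+] → (1.692, 1.96758, 0.0282)–(2.63951, 0, 0.0282)  len=2.1838
  (v1,v5,v6) [+-+] → (1.692, 1.96758, 0.0282)–(1.64572, 2.06368, 0.0282)  len=0.1067
  (v2,v7,v3) [++-] → (1.32421, 0.707675, 0.0282)–(1.665, 0, 0.0282)  len=0.7855
  (v3,v7,v8) [-+-] → (1.32421, 0.707675, 0.0282)–(1.0381, 1.3018, 0.0282)  len=0.6594
  (v5,v10,v6) [--+] → (-0.483359, 2.54959, 0.0282)–(1.64572, 2.06368, 0.0282)  len=2.1838
  (v6,v10,v11) [+-+] → (-0.483359, 2.54959, 0.0282)–(-0.587339, 2.57333, 0.0282)  len=0.1067
  (v7,v12,v8) [++-] → (0.272367, 1.47657, 0.0282)–(1.0381, 1.3018, 0.0282)  len=0.7854
  (v8,v12,v13) [-+-] → (0.272367, 1.47657, 0.0282)–(-0.3705, 1.6233, 0.0282)  len=0.6594
  (v10,v15,v11) [--+] → (-2.29475, 1.21171, 0.0282)–(-0.587339, 2.57333, 0.0282)  len=2.1839
  (v11,v15,v16) [+-+] → (-2.29475, 1.21171, 0.0282)–(-2.37814, 1.14521, 0.0282)  len=0.1067
  (v12,v17,v13) [++-] → (-0.984565, 1.13356, 0.0282)–(-0.3705, 1.6233, 0.0282)  len=0.7854
  (v13,v17,v18) [-+-] → (-0.984565, 1.13356, 0.0282)–(-1.5001, 0.7224, 0.0282)  len=0.6594
  (v15,v20,v16) [--+] → (-2.37814, -1.03856, 0.0282)–(-2.37814, 1.14521, 0.0282)  len=2.1838
  (v16,v20,v21) [+-+] → (-2.37814, -1.03856, 0.0282)–(-2.37814, -1.14521, 0.0282)  len=0.1067
  (v17,v22,v18) [++-] → (-1.5001, -0.0630117, 0.0282)–(-1.5001, 0.7224, 0.0282)  len=0.7854
  (v18,v22,v23) [-+-] → (-1.5001, -0.0630117, 0.0282)–(-1.5001, -0.7224, 0.0282)  len=0.6594
  (v20,v25,v21) [--+] → (-0.670732, -2.50682, 0.0282)–(-2.37814, -1.14521, 0.0282)  len=2.1839
  (v21,v25,v26) [+-+] → (-0.670732, -2.50682, 0.0282)–(-0.587339, -2.57333, 0.0282)  len=0.1067
  (v22,v27,v23) [++-] → (-0.886035, -1.21214, 0.0282)–(-1.5001, -0.7224, 0.0282)  len=0.7854
  (v23,v27,v28) [-+-] → (-0.886035, -1.21214, 0.0282)–(-0.3705, -1.6233, 0.0282)  len=0.6594
  (v25,v30,v26) [--+] → (1.54174, -2.08741, 0.0282)–(-0.587339, -2.57333, 0.0282)  len=2.1838
  (v26,v30,v31) [+-+] → (1.54174, -2.08741, 0.0282)–(1.64572, -2.06368, 0.0282)  len=0.1067
  (v27,v32,v28) [++-] → (0.395233, -1.44853, 0.0282)–(-0.3705, -1.6233, 0.0282)  len=0.7854
  (v28,v32,v33) [-+-] → (0.395233, -1.44853, 0.0282)–(1.0381, -1.3018, 0.0282)  len=0.6594
  (v30,v0,v31) [--+] → (2.59323, -0.0960935, 0.0282)–(1.64572, -2.06368, 0.0282)  len=2.1838
  (v31,v0,v1) [+-+] → (2.59323, -0.0960935, 0.0282)–(2.63951, 0, 0.0282)  len=0.1067
  (v32,v2,v33) [++-] → (1.37889, -0.594125, 0.0282)–(1.0381, -1.3018, 0.0282)  len=0.7855
  (v33,v2,v3) [-+-] → (1.37889, -0.594125, 0.0282)–(1.665, 0, 0.0282)  len=0.6594

Chained into 2 loop(s):
  loop 1: 14 segments, perimeter = 16.0334
  loop 2: 14 segments, perimeter = 10.1139
Total perimeter = 26.147

loops=2 perimeter=26.147


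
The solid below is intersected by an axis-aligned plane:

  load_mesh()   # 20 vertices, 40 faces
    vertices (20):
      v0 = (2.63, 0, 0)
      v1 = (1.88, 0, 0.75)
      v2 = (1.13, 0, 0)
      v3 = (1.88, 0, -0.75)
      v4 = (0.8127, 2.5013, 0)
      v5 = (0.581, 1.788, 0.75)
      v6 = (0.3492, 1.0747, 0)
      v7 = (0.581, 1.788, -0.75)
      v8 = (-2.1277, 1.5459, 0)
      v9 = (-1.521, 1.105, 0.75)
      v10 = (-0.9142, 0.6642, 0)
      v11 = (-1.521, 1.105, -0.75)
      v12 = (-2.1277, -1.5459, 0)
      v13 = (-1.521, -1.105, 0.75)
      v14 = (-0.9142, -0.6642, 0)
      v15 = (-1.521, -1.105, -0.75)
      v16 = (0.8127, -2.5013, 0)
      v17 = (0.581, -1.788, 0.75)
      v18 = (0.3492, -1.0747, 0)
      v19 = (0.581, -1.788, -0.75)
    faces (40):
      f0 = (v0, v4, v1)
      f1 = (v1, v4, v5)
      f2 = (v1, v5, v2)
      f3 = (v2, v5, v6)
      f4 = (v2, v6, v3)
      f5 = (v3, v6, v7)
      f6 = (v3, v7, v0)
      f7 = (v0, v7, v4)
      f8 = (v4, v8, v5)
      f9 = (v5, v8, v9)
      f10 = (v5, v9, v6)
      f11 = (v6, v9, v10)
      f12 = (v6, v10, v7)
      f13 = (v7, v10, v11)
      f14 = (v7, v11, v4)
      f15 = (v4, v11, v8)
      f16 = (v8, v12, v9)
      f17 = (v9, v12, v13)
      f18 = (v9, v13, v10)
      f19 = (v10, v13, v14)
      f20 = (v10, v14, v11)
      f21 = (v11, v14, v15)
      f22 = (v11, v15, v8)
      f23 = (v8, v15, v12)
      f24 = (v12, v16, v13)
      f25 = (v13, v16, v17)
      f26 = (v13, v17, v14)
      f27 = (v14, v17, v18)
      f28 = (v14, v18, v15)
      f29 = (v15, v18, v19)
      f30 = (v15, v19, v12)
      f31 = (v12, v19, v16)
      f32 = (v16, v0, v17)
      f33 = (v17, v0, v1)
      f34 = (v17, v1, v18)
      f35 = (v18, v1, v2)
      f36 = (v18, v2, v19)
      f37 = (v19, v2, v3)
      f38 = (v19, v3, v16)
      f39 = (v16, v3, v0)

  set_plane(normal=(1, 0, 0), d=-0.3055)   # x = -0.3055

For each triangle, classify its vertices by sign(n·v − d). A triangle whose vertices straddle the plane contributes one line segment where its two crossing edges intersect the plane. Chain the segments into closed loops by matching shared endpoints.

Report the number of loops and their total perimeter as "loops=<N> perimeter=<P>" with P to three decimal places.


loops=2 perimeter=7.877

Straddling triangles (16 of 40):
  (v4,v8,v5) [+-+] → (-0.3055, 2.13797, 0)–(-0.3055, 1.70877, 0.504541)  len=0.6624
  (v5,v8,v9) [+--] → (-0.3055, 1.70877, 0.504541)–(-0.3055, 1.49995, 0.75)  len=0.3223
  (v5,v9,v6) [+-+] → (-0.3055, 1.49995, 0.75)–(-0.3055, 1.08531, 0.262552)  len=0.6399
  (v6,v9,v10) [+--] → (-0.3055, 1.08531, 0.262552)–(-0.3055, 0.861977, 0)  len=0.3447
  (v6,v10,v7) [+-+] → (-0.3055, 0.861977, 0)–(-0.3055, 1.1217, -0.305327)  len=0.4009
  (v7,v10,v11) [+--] → (-0.3055, 1.1217, -0.305327)–(-0.3055, 1.49995, -0.75)  len=0.5838
  (v7,v11,v4) [+-+] → (-0.3055, 1.49995, -0.75)–(-0.3055, 1.83226, -0.359365)  len=0.5129
  (v4,v11,v8) [+--] → (-0.3055, 1.83226, -0.359365)–(-0.3055, 2.13797, 0)  len=0.4718
  (v12,v16,v13) [-+-] → (-0.3055, -2.13797, 0)–(-0.3055, -1.83226, 0.359365)  len=0.4718
  (v13,v16,v17) [-++] → (-0.3055, -1.83226, 0.359365)–(-0.3055, -1.49995, 0.75)  len=0.5129
  (v13,v17,v14) [-+-] → (-0.3055, -1.49995, 0.75)–(-0.3055, -1.1217, 0.305327)  len=0.5838
  (v14,v17,v18) [-++] → (-0.3055, -1.1217, 0.305327)–(-0.3055, -0.861977, 0)  len=0.4009
  (v14,v18,v15) [-+-] → (-0.3055, -0.861977, 0)–(-0.3055, -1.08531, -0.262552)  len=0.3447
  (v15,v18,v19) [-++] → (-0.3055, -1.08531, -0.262552)–(-0.3055, -1.49995, -0.75)  len=0.6399
  (v15,v19,v12) [-+-] → (-0.3055, -1.49995, -0.75)–(-0.3055, -1.70877, -0.504541)  len=0.3223
  (v12,v19,v16) [-++] → (-0.3055, -1.70877, -0.504541)–(-0.3055, -2.13797, 0)  len=0.6624

Chained into 2 loop(s):
  loop 1: 8 segments, perimeter = 3.9386
  loop 2: 8 segments, perimeter = 3.9386
Total perimeter = 7.877


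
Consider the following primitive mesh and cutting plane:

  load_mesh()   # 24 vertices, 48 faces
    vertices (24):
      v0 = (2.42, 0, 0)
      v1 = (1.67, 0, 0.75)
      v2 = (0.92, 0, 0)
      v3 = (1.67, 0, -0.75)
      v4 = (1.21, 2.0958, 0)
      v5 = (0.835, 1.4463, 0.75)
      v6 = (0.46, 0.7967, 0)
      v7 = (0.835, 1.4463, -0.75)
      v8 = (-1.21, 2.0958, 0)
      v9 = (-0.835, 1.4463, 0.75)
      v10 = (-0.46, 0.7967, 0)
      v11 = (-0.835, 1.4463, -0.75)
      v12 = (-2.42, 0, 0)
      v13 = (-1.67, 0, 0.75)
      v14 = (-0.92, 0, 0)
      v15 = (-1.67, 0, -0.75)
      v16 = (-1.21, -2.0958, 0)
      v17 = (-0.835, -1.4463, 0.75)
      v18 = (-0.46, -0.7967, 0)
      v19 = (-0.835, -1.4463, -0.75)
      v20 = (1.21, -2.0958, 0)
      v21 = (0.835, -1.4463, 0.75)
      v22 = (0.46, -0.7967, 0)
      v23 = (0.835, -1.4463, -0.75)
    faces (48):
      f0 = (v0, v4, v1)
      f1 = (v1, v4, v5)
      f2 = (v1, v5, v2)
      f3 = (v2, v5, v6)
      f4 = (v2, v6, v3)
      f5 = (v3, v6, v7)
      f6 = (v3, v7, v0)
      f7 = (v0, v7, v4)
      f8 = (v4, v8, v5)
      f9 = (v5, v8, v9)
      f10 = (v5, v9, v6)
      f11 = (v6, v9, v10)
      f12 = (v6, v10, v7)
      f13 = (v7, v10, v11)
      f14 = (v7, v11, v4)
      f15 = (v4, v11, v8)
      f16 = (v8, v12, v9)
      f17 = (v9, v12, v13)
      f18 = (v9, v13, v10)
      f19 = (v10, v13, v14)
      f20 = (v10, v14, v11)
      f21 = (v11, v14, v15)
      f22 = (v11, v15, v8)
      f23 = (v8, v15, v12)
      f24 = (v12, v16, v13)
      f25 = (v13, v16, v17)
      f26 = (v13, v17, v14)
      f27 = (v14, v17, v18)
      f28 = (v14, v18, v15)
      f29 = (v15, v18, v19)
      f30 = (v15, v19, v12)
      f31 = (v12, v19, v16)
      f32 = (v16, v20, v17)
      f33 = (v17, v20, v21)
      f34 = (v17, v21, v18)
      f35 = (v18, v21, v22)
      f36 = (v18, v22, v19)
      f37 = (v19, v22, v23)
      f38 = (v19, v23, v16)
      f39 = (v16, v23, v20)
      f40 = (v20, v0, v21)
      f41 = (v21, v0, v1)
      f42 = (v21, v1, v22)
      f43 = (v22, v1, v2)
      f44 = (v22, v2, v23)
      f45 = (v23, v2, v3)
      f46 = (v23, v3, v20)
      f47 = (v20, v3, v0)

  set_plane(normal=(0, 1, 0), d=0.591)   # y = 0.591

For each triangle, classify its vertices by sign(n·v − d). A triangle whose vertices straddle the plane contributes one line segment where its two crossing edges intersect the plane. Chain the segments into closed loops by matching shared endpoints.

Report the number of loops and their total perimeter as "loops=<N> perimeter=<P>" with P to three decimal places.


loops=2 perimeter=8.485

Straddling triangles (16 of 48):
  (v0,v4,v1) [-+-] → (2.07879, 0.591, 0)–(1.54028, 0.591, 0.538506)  len=0.7616
  (v1,v4,v5) [-++] → (1.54028, 0.591, 0.538506)–(1.32879, 0.591, 0.75)  len=0.2991
  (v1,v5,v2) [-+-] → (1.32879, 0.591, 0.75)–(0.885267, 0.591, 0.306472)  len=0.6272
  (v2,v5,v6) [-++] → (0.885267, 0.591, 0.306472)–(0.578767, 0.591, 0)  len=0.4334
  (v2,v6,v3) [-+-] → (0.578767, 0.591, 0)–(0.77241, 0.591, -0.193643)  len=0.2739
  (v3,v6,v7) [-++] → (0.77241, 0.591, -0.193643)–(1.32879, 0.591, -0.75)  len=0.7868
  (v3,v7,v0) [-+-] → (1.32879, 0.591, -0.75)–(1.77232, 0.591, -0.306472)  len=0.6272
  (v0,v7,v4) [-++] → (1.77232, 0.591, -0.306472)–(2.07879, 0.591, 0)  len=0.4334
  (v8,v12,v9) [+-+] → (-2.07879, 0.591, 0)–(-1.77232, 0.591, 0.306472)  len=0.4334
  (v9,v12,v13) [+--] → (-1.77232, 0.591, 0.306472)–(-1.32879, 0.591, 0.75)  len=0.6272
  (v9,v13,v10) [+-+] → (-1.32879, 0.591, 0.75)–(-0.77241, 0.591, 0.193643)  len=0.7868
  (v10,v13,v14) [+--] → (-0.77241, 0.591, 0.193643)–(-0.578767, 0.591, 0)  len=0.2739
  (v10,v14,v11) [+-+] → (-0.578767, 0.591, 0)–(-0.885267, 0.591, -0.306472)  len=0.4334
  (v11,v14,v15) [+--] → (-0.885267, 0.591, -0.306472)–(-1.32879, 0.591, -0.75)  len=0.6272
  (v11,v15,v8) [+-+] → (-1.32879, 0.591, -0.75)–(-1.54028, 0.591, -0.538506)  len=0.2991
  (v8,v15,v12) [+--] → (-1.54028, 0.591, -0.538506)–(-2.07879, 0.591, 0)  len=0.7616

Chained into 2 loop(s):
  loop 1: 8 segments, perimeter = 4.2427
  loop 2: 8 segments, perimeter = 4.2427
Total perimeter = 8.485
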